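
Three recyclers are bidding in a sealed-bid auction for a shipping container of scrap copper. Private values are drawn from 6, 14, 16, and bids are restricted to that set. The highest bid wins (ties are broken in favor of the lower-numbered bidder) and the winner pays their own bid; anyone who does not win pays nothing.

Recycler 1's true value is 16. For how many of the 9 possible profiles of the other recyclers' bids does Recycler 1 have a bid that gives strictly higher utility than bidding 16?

4

Others bid (6, 6): truth gives 0; bid 6 gives 10 > 0. Violating.
Others bid (6, 14): truth gives 0; bid 14 gives 2 > 0. Violating.
Others bid (14, 6): truth gives 0; bid 14 gives 2 > 0. Violating.
Others bid (14, 14): truth gives 0; bid 14 gives 2 > 0. Violating.
Others bid (6, 16): truth gives 0; no alternative beats it.
Others bid (14, 16): truth gives 0; no alternative beats it.
(Checking all 9 profiles: 4 have a profitable deviation, 5 do not.)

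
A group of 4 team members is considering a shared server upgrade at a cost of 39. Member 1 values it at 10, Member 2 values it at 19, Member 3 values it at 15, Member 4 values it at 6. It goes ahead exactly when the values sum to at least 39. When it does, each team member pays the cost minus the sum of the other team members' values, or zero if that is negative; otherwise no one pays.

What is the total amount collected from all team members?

12

Total value 50 ≥ cost 39, so it is built.
Member 1: others sum to 40; max(0, 39 - 40) = 0.
Member 2: others sum to 31; max(0, 39 - 31) = 8.
Member 3: others sum to 35; max(0, 39 - 35) = 4.
Member 4: others sum to 44; max(0, 39 - 44) = 0.
Total collected = 0 + 8 + 4 + 0 = 12.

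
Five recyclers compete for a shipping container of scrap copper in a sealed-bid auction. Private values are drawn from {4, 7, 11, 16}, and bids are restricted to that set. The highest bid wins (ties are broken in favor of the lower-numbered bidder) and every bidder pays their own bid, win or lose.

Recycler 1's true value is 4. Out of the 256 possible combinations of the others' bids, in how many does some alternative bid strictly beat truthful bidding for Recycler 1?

Others bid (4, 4, 4, 7): truth gives -4; bid 7 gives -3 > -4. Violating.
Others bid (4, 4, 7, 4): truth gives -4; bid 7 gives -3 > -4. Violating.
Others bid (4, 4, 7, 7): truth gives -4; bid 7 gives -3 > -4. Violating.
Others bid (4, 7, 4, 4): truth gives -4; bid 7 gives -3 > -4. Violating.
Others bid (4, 4, 4, 4): truth gives 0; no alternative beats it.
Others bid (4, 4, 4, 11): truth gives -4; no alternative beats it.
(Checking all 256 profiles: 15 have a profitable deviation, 241 do not.)

15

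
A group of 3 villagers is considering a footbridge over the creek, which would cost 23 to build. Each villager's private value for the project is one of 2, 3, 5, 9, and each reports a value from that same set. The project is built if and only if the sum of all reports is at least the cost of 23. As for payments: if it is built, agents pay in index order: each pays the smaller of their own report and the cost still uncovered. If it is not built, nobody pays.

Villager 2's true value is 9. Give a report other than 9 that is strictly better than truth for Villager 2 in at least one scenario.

5

Suppose Villager 1 reports 9 and Villager 3 reports 9.
Report 9: project built, pays 9, utility 9 - 9 = 0.
Report 5: project built, pays 5, utility 9 - 5 = 4.
So reporting 5 beats truth here (4 > 0).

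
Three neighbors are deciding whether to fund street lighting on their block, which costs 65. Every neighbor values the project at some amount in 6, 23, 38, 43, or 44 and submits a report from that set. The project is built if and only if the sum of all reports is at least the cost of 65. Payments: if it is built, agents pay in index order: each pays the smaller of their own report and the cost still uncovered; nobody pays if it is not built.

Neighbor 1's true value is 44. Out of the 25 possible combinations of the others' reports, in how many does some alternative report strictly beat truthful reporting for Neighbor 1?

Others report (6, 23): truth gives 0; report 38 gives 6 > 0. Violating.
Others report (6, 38): truth gives 0; report 23 gives 21 > 0. Violating.
Others report (6, 43): truth gives 0; report 23 gives 21 > 0. Violating.
Others report (6, 44): truth gives 0; report 23 gives 21 > 0. Violating.
Others report (6, 6): truth gives 0; no alternative beats it.
(Checking all 25 profiles: 24 have a profitable deviation, 1 does not.)

24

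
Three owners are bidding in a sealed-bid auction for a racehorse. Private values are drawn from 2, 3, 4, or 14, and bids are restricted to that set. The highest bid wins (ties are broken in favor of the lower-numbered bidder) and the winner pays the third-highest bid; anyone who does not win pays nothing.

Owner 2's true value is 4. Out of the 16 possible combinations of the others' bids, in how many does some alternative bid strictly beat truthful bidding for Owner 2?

4

Others bid (2, 14): truth gives 0; bid 14 gives 2 > 0. Violating.
Others bid (3, 14): truth gives 0; bid 14 gives 1 > 0. Violating.
Others bid (4, 2): truth gives 0; bid 14 gives 2 > 0. Violating.
Others bid (4, 3): truth gives 0; bid 14 gives 1 > 0. Violating.
Others bid (2, 2): truth gives 2; no alternative beats it.
Others bid (2, 3): truth gives 2; no alternative beats it.
(Checking all 16 profiles: 4 have a profitable deviation, 12 do not.)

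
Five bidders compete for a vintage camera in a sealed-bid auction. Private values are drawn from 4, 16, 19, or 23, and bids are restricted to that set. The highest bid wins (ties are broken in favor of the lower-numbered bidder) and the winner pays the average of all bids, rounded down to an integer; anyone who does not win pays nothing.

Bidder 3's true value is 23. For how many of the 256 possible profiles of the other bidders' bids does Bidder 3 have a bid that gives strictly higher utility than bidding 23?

33

Others bid (4, 4, 4, 4): truth gives 16; bid 16 gives 17 > 16. Violating.
Others bid (4, 4, 4, 16): truth gives 13; bid 16 gives 15 > 13. Violating.
Others bid (4, 4, 16, 4): truth gives 13; bid 16 gives 15 > 13. Violating.
Others bid (4, 4, 16, 16): truth gives 11; bid 16 gives 12 > 11. Violating.
Others bid (4, 4, 4, 19): truth gives 13; no alternative beats it.
Others bid (4, 4, 4, 23): truth gives 12; no alternative beats it.
(Checking all 256 profiles: 33 have a profitable deviation, 223 do not.)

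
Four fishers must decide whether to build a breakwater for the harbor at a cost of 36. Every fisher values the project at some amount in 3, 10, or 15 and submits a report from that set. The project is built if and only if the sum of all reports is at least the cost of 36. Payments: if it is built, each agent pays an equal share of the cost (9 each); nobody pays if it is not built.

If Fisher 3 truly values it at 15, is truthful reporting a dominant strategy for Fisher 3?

Yes

Check each profile of the others' reports and compare truth against every alternative report.
Others report (3, 3, 15): truth gives 6, best alternative gives 0.
Others report (3, 10, 10): truth gives 6, best alternative gives 0.
Others report (3, 15, 3): truth gives 6, best alternative gives 0.
Others report (10, 3, 10): truth gives 6, best alternative gives 0.
Others report (10, 10, 3): truth gives 6, best alternative gives 0.
Others report (15, 3, 3): truth gives 6, best alternative gives 0.
(Remaining 21 profiles checked similarly; truth is weakly best in each.)
In every case the truthful report is at least as good as any alternative, so it is a dominant strategy.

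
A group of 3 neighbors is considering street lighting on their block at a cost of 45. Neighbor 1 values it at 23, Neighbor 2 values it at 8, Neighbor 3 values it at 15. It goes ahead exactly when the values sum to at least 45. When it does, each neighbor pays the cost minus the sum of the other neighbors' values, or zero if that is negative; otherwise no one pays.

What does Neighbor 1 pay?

Total value 46 ≥ cost 45, so the project is built.
The other neighbors' values sum to 23.
Cost minus that sum is 45 - 23 = 22.

22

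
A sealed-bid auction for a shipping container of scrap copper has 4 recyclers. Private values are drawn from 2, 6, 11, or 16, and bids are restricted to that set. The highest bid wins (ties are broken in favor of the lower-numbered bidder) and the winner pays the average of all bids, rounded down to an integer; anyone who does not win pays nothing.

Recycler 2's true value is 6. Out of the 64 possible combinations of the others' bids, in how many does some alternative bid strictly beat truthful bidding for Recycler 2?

1

Others bid (6, 2, 2): truth gives 0; bid 11 gives 1 > 0. Violating.
Others bid (2, 2, 2): truth gives 3; no alternative beats it.
Others bid (2, 2, 6): truth gives 2; no alternative beats it.
(Checking all 64 profiles: 1 has a profitable deviation, 63 do not.)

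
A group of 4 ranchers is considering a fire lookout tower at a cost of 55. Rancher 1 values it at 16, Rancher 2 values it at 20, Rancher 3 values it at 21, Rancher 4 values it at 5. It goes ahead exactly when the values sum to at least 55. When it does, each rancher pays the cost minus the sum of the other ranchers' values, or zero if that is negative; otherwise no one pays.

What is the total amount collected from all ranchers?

36

Total value 62 ≥ cost 55, so it is built.
Rancher 1: others sum to 46; max(0, 55 - 46) = 9.
Rancher 2: others sum to 42; max(0, 55 - 42) = 13.
Rancher 3: others sum to 41; max(0, 55 - 41) = 14.
Rancher 4: others sum to 57; max(0, 55 - 57) = 0.
Total collected = 9 + 13 + 14 + 0 = 36.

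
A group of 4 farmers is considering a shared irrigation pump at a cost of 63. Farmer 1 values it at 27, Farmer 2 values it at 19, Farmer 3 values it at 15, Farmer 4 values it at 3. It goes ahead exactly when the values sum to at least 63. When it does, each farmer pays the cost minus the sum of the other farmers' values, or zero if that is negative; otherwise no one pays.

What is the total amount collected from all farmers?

Total value 64 ≥ cost 63, so it is built.
Farmer 1: others sum to 37; max(0, 63 - 37) = 26.
Farmer 2: others sum to 45; max(0, 63 - 45) = 18.
Farmer 3: others sum to 49; max(0, 63 - 49) = 14.
Farmer 4: others sum to 61; max(0, 63 - 61) = 2.
Total collected = 26 + 18 + 14 + 2 = 60.

60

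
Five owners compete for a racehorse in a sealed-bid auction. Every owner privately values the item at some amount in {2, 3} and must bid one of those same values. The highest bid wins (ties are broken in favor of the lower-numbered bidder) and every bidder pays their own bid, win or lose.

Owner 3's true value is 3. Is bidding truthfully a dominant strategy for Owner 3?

No

Consider the case where Owner 1 bids 2, Owner 2 bids 3, Owner 4 bids 2 and Owner 5 bids 2.
Truthful bid 3: loses but pays 3, utility -3.
Bid 2 instead: loses but pays 2, utility -2.
Since -2 > -3, bidding 2 is strictly better here, so truthful bidding is not dominant.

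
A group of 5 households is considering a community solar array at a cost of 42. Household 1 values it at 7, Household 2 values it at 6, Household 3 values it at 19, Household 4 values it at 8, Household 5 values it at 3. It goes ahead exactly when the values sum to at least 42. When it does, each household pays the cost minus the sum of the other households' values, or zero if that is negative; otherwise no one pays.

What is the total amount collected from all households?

38

Total value 43 ≥ cost 42, so it is built.
Household 1: others sum to 36; max(0, 42 - 36) = 6.
Household 2: others sum to 37; max(0, 42 - 37) = 5.
Household 3: others sum to 24; max(0, 42 - 24) = 18.
Household 4: others sum to 35; max(0, 42 - 35) = 7.
Household 5: others sum to 40; max(0, 42 - 40) = 2.
Total collected = 6 + 5 + 18 + 7 + 2 = 38.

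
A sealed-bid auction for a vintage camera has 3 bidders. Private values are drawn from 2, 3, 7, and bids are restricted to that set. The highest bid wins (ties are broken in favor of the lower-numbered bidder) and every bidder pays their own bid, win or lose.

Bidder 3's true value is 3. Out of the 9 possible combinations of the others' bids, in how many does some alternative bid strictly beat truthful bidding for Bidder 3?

8

Others bid (2, 3): truth gives -3; bid 2 gives -2 > -3. Violating.
Others bid (2, 7): truth gives -3; bid 2 gives -2 > -3. Violating.
Others bid (3, 2): truth gives -3; bid 2 gives -2 > -3. Violating.
Others bid (3, 3): truth gives -3; bid 2 gives -2 > -3. Violating.
Others bid (2, 2): truth gives 0; no alternative beats it.
(Checking all 9 profiles: 8 have a profitable deviation, 1 does not.)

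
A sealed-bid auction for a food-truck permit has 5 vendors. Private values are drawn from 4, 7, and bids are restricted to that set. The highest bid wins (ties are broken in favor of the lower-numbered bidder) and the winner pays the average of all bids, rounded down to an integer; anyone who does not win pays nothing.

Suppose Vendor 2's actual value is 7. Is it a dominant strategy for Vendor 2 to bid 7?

Yes

Check each profile of the others' bids and compare truth against every alternative bid.
Others bid (4, 4, 4, 4): truth gives 3, best alternative gives 0.
Others bid (4, 4, 4, 7): truth gives 2, best alternative gives 0.
Others bid (4, 4, 7, 4): truth gives 2, best alternative gives 0.
Others bid (4, 4, 7, 7): truth gives 2, best alternative gives 0.
Others bid (4, 7, 4, 4): truth gives 2, best alternative gives 0.
Others bid (4, 7, 4, 7): truth gives 2, best alternative gives 0.
(Remaining 10 profiles checked similarly; truth is weakly best in each.)
In every case the truthful bid is at least as good as any alternative, so it is a dominant strategy.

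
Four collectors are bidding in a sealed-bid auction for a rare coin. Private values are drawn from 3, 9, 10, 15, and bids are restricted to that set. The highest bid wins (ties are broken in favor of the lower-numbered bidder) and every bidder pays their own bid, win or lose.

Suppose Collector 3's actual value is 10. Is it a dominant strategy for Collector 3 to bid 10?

Consider the case where Collector 1 bids 3, Collector 2 bids 3 and Collector 4 bids 3.
Truthful bid 10: wins, pays 10, utility 10 - 10 = 0.
Bid 9 instead: wins, pays 9, utility 10 - 9 = 1.
Since 1 > 0, bidding 9 is strictly better here, so truthful bidding is not dominant.

No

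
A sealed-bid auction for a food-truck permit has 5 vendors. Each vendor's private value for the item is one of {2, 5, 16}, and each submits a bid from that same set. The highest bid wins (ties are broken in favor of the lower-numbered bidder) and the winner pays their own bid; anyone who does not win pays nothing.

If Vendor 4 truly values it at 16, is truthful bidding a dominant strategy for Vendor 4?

No

Consider the case where Vendor 1 bids 2, Vendor 2 bids 2, Vendor 3 bids 2 and Vendor 5 bids 2.
Truthful bid 16: wins, pays 16, utility 16 - 16 = 0.
Bid 5 instead: wins, pays 5, utility 16 - 5 = 11.
Since 11 > 0, bidding 5 is strictly better here, so truthful bidding is not dominant.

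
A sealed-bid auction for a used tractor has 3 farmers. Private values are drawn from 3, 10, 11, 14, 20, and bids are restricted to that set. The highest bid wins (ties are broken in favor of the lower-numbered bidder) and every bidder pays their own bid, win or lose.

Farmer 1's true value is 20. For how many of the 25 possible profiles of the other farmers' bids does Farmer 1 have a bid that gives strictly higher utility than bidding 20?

Others bid (3, 3): truth gives 0; bid 3 gives 17 > 0. Violating.
Others bid (3, 10): truth gives 0; bid 10 gives 10 > 0. Violating.
Others bid (3, 11): truth gives 0; bid 11 gives 9 > 0. Violating.
Others bid (3, 14): truth gives 0; bid 14 gives 6 > 0. Violating.
Others bid (3, 20): truth gives 0; no alternative beats it.
Others bid (10, 20): truth gives 0; no alternative beats it.
(Checking all 25 profiles: 16 have a profitable deviation, 9 do not.)

16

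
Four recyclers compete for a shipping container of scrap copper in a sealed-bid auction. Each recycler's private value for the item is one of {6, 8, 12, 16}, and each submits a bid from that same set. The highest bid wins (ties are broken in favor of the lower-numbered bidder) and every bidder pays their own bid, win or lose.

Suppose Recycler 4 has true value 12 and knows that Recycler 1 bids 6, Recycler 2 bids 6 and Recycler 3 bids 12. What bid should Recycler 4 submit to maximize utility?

16

Bid 6: loses but pays 6, utility -6.
Bid 8: loses but pays 8, utility -8.
Bid 12: loses but pays 12, utility -12.
Bid 16: wins, pays 16, utility 12 - 16 = -4.
The best choice is 16 with utility -4.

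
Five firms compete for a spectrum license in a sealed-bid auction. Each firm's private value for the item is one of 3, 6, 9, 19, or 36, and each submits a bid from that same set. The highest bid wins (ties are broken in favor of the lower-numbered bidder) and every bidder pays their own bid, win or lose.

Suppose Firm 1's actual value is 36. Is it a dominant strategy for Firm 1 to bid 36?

Consider the case where Firm 2 bids 3, Firm 3 bids 3, Firm 4 bids 3 and Firm 5 bids 3.
Truthful bid 36: wins, pays 36, utility 36 - 36 = 0.
Bid 3 instead: wins, pays 3, utility 36 - 3 = 33.
Since 33 > 0, bidding 3 is strictly better here, so truthful bidding is not dominant.

No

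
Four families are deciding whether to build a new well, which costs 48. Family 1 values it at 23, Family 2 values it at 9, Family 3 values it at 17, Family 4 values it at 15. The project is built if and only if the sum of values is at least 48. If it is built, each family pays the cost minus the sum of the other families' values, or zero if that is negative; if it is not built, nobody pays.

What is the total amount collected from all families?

Total value 64 ≥ cost 48, so it is built.
Family 1: others sum to 41; max(0, 48 - 41) = 7.
Family 2: others sum to 55; max(0, 48 - 55) = 0.
Family 3: others sum to 47; max(0, 48 - 47) = 1.
Family 4: others sum to 49; max(0, 48 - 49) = 0.
Total collected = 7 + 0 + 1 + 0 = 8.

8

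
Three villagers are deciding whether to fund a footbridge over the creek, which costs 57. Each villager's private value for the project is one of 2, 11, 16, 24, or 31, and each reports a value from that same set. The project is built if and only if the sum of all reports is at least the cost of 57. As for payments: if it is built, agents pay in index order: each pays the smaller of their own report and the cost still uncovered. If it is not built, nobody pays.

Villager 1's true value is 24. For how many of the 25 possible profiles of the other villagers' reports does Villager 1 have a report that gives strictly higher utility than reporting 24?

8

Others report (11, 31): truth gives 0; report 16 gives 8 > 0. Violating.
Others report (16, 31): truth gives 0; report 11 gives 13 > 0. Violating.
Others report (24, 24): truth gives 0; report 11 gives 13 > 0. Violating.
Others report (24, 31): truth gives 0; report 2 gives 22 > 0. Violating.
Others report (2, 2): truth gives 0; no alternative beats it.
Others report (2, 11): truth gives 0; no alternative beats it.
(Checking all 25 profiles: 8 have a profitable deviation, 17 do not.)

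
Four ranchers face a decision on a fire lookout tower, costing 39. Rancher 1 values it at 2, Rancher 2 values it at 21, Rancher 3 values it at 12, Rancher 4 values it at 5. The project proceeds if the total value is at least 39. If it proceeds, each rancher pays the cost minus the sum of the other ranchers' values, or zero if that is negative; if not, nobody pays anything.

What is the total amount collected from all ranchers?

36

Total value 40 ≥ cost 39, so it is built.
Rancher 1: others sum to 38; max(0, 39 - 38) = 1.
Rancher 2: others sum to 19; max(0, 39 - 19) = 20.
Rancher 3: others sum to 28; max(0, 39 - 28) = 11.
Rancher 4: others sum to 35; max(0, 39 - 35) = 4.
Total collected = 1 + 20 + 11 + 4 = 36.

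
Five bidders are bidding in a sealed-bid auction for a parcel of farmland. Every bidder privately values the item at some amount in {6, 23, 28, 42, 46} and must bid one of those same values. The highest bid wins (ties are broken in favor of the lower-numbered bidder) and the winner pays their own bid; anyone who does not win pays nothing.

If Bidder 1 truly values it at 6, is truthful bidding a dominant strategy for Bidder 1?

Check each profile of the others' bids and compare truth against every alternative bid.
Others bid (6, 6, 6, 6): truth gives 0, best alternative gives -17.
Others bid (6, 6, 6, 23): truth gives 0, best alternative gives -17.
Others bid (6, 6, 23, 6): truth gives 0, best alternative gives -17.
Others bid (6, 6, 23, 23): truth gives 0, best alternative gives -17.
Others bid (6, 23, 6, 6): truth gives 0, best alternative gives -17.
Others bid (6, 23, 6, 23): truth gives 0, best alternative gives -17.
(Remaining 619 profiles checked similarly; truth is weakly best in each.)
In every case the truthful bid is at least as good as any alternative, so it is a dominant strategy.

Yes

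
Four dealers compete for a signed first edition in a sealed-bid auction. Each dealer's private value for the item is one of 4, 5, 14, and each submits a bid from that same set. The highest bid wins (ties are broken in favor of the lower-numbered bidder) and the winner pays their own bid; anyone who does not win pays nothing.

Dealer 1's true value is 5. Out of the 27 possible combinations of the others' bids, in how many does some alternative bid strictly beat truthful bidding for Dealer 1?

1

Others bid (4, 4, 4): truth gives 0; bid 4 gives 1 > 0. Violating.
Others bid (4, 4, 5): truth gives 0; no alternative beats it.
Others bid (4, 4, 14): truth gives 0; no alternative beats it.
(Checking all 27 profiles: 1 has a profitable deviation, 26 do not.)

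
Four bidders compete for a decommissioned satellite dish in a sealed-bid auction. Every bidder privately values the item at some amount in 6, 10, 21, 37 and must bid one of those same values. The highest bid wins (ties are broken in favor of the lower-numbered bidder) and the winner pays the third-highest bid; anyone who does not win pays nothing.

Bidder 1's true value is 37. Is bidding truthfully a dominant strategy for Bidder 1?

Check each profile of the others' bids and compare truth against every alternative bid.
Others bid (6, 6, 37): truth gives 31, best alternative gives 0.
Others bid (6, 37, 6): truth gives 31, best alternative gives 0.
Others bid (37, 6, 6): truth gives 31, best alternative gives 0.
Others bid (6, 10, 37): truth gives 27, best alternative gives 0.
Others bid (6, 37, 10): truth gives 27, best alternative gives 0.
Others bid (10, 6, 37): truth gives 27, best alternative gives 0.
(Remaining 58 profiles checked similarly; truth is weakly best in each.)
In every case the truthful bid is at least as good as any alternative, so it is a dominant strategy.

Yes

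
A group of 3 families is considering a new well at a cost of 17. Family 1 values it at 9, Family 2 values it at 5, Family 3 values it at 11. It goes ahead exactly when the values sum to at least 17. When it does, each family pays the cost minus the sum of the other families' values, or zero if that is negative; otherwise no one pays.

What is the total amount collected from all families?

4

Total value 25 ≥ cost 17, so it is built.
Family 1: others sum to 16; max(0, 17 - 16) = 1.
Family 2: others sum to 20; max(0, 17 - 20) = 0.
Family 3: others sum to 14; max(0, 17 - 14) = 3.
Total collected = 1 + 0 + 3 = 4.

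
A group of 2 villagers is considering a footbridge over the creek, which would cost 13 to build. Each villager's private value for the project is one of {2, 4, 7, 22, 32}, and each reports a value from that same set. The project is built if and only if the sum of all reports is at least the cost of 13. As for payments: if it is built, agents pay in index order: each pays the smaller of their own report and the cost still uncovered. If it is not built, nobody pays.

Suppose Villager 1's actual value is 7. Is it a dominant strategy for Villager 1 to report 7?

Consider the case where Villager 2 reports 22.
Truthful report 7: project built, pays 7, utility 7 - 7 = 0.
Report 2 instead: project built, pays 2, utility 7 - 2 = 5.
Since 5 > 0, reporting 2 is strictly better here, so truthful reporting is not dominant.

No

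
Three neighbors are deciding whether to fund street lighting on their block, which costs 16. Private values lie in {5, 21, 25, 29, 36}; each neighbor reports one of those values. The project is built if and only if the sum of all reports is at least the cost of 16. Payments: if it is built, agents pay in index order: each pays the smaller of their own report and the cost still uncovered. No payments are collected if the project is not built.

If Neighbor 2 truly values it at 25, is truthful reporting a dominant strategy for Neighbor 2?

Consider the case where Neighbor 1 reports 5 and Neighbor 3 reports 21.
Truthful report 25: project built, pays 11, utility 25 - 11 = 14.
Report 5 instead: project built, pays 5, utility 25 - 5 = 20.
Since 20 > 14, reporting 5 is strictly better here, so truthful reporting is not dominant.

No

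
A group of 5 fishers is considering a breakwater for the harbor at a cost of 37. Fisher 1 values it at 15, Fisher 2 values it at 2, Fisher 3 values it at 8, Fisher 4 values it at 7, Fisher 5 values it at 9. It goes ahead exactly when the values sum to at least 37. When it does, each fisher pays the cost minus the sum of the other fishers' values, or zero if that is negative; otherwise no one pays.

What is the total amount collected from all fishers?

Total value 41 ≥ cost 37, so it is built.
Fisher 1: others sum to 26; max(0, 37 - 26) = 11.
Fisher 2: others sum to 39; max(0, 37 - 39) = 0.
Fisher 3: others sum to 33; max(0, 37 - 33) = 4.
Fisher 4: others sum to 34; max(0, 37 - 34) = 3.
Fisher 5: others sum to 32; max(0, 37 - 32) = 5.
Total collected = 11 + 0 + 4 + 3 + 5 = 23.

23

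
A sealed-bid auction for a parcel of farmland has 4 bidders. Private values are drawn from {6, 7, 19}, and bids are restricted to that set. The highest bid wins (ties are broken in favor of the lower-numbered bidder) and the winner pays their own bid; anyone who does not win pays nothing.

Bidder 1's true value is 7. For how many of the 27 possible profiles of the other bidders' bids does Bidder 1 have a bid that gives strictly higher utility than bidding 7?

Others bid (6, 6, 6): truth gives 0; bid 6 gives 1 > 0. Violating.
Others bid (6, 6, 7): truth gives 0; no alternative beats it.
Others bid (6, 6, 19): truth gives 0; no alternative beats it.
(Checking all 27 profiles: 1 has a profitable deviation, 26 do not.)

1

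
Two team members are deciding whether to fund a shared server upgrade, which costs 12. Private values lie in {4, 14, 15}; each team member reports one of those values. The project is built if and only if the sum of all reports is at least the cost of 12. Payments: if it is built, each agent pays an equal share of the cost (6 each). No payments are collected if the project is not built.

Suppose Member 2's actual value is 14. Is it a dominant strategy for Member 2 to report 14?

Yes

Check each profile of the others' reports and compare truth against every alternative report.
Others report (4): truth gives 8, best alternative gives 8.
Others report (14): truth gives 8, best alternative gives 8.
Others report (15): truth gives 8, best alternative gives 8.
In every case the truthful report is at least as good as any alternative, so it is a dominant strategy.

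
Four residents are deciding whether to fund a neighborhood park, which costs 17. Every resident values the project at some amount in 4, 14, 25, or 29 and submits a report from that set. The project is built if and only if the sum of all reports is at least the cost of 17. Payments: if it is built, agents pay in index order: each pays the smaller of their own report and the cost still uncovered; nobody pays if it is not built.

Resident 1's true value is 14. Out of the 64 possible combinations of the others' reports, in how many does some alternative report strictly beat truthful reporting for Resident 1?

Others report (4, 4, 14): truth gives 0; report 4 gives 10 > 0. Violating.
Others report (4, 4, 25): truth gives 0; report 4 gives 10 > 0. Violating.
Others report (4, 4, 29): truth gives 0; report 4 gives 10 > 0. Violating.
Others report (4, 14, 4): truth gives 0; report 4 gives 10 > 0. Violating.
Others report (4, 4, 4): truth gives 0; no alternative beats it.
(Checking all 64 profiles: 63 have a profitable deviation, 1 does not.)

63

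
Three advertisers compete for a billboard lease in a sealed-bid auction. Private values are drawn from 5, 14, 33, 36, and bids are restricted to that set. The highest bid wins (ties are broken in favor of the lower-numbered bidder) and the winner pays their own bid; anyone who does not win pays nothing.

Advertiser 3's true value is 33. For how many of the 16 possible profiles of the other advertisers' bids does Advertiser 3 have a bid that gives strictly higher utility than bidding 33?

1

Others bid (5, 5): truth gives 0; bid 14 gives 19 > 0. Violating.
Others bid (5, 14): truth gives 0; no alternative beats it.
Others bid (5, 33): truth gives 0; no alternative beats it.
(Checking all 16 profiles: 1 has a profitable deviation, 15 do not.)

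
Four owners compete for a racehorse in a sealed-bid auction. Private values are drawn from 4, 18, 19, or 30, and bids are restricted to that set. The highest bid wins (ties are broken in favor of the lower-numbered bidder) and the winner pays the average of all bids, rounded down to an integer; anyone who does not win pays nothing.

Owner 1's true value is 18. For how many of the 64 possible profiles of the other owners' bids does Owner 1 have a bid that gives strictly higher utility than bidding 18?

Others bid (4, 4, 4): truth gives 11; bid 4 gives 14 > 11. Violating.
Others bid (4, 4, 19): truth gives 0; bid 19 gives 7 > 0. Violating.
Others bid (4, 4, 30): truth gives 0; bid 30 gives 1 > 0. Violating.
Others bid (4, 18, 19): truth gives 0; bid 19 gives 3 > 0. Violating.
Others bid (4, 4, 18): truth gives 7; no alternative beats it.
Others bid (4, 18, 4): truth gives 7; no alternative beats it.
(Checking all 64 profiles: 16 have a profitable deviation, 48 do not.)

16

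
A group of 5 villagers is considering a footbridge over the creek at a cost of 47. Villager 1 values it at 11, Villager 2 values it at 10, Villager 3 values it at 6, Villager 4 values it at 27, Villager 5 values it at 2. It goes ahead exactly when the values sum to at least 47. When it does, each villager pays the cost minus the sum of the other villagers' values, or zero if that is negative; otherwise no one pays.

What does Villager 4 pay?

18

Total value 56 ≥ cost 47, so the project is built.
The other villagers' values sum to 29.
Cost minus that sum is 47 - 29 = 18.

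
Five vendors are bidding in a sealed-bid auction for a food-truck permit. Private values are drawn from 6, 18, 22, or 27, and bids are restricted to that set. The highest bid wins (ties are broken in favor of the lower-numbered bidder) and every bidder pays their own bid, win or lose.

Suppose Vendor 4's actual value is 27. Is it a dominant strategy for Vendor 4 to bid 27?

No

Consider the case where Vendor 1 bids 6, Vendor 2 bids 6, Vendor 3 bids 6 and Vendor 5 bids 6.
Truthful bid 27: wins, pays 27, utility 27 - 27 = 0.
Bid 18 instead: wins, pays 18, utility 27 - 18 = 9.
Since 9 > 0, bidding 18 is strictly better here, so truthful bidding is not dominant.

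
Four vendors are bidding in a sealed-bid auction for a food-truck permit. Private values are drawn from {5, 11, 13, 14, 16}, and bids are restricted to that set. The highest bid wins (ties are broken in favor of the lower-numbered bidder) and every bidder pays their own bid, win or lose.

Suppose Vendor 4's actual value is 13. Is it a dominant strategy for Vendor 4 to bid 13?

No

Consider the case where Vendor 1 bids 5, Vendor 2 bids 5 and Vendor 3 bids 5.
Truthful bid 13: wins, pays 13, utility 13 - 13 = 0.
Bid 11 instead: wins, pays 11, utility 13 - 11 = 2.
Since 2 > 0, bidding 11 is strictly better here, so truthful bidding is not dominant.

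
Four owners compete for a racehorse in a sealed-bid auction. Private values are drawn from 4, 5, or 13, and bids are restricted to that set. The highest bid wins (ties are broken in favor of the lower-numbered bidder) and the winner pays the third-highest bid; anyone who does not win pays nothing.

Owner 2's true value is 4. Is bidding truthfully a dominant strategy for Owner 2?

Yes

Check each profile of the others' bids and compare truth against every alternative bid.
Others bid (4, 5, 5): truth gives 0, best alternative gives -1.
Others bid (4, 4, 4): truth gives 0, best alternative gives 0.
Others bid (4, 4, 5): truth gives 0, best alternative gives 0.
Others bid (4, 4, 13): truth gives 0, best alternative gives 0.
Others bid (4, 5, 4): truth gives 0, best alternative gives 0.
Others bid (4, 5, 13): truth gives 0, best alternative gives 0.
(Remaining 21 profiles checked similarly; truth is weakly best in each.)
In every case the truthful bid is at least as good as any alternative, so it is a dominant strategy.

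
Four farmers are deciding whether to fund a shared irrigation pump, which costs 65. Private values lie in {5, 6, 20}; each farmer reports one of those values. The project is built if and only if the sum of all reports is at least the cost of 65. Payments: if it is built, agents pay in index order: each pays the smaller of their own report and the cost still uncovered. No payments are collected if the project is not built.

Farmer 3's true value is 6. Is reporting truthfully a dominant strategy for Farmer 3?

No

Consider the case where Farmer 1 reports 20, Farmer 2 reports 20 and Farmer 4 reports 20.
Truthful report 6: project built, pays 6, utility 6 - 6 = 0.
Report 5 instead: project built, pays 5, utility 6 - 5 = 1.
Since 1 > 0, reporting 5 is strictly better here, so truthful reporting is not dominant.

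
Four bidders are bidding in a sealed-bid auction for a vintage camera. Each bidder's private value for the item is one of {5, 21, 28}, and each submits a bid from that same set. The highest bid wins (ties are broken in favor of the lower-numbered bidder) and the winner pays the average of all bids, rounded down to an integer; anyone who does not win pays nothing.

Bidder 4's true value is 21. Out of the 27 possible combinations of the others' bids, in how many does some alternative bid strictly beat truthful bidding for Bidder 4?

Others bid (5, 5, 21): truth gives 0; bid 28 gives 7 > 0. Violating.
Others bid (5, 21, 5): truth gives 0; bid 28 gives 7 > 0. Violating.
Others bid (5, 21, 21): truth gives 0; bid 28 gives 3 > 0. Violating.
Others bid (21, 5, 5): truth gives 0; bid 28 gives 7 > 0. Violating.
Others bid (5, 5, 5): truth gives 12; no alternative beats it.
Others bid (5, 5, 28): truth gives 0; no alternative beats it.
(Checking all 27 profiles: 6 have a profitable deviation, 21 do not.)

6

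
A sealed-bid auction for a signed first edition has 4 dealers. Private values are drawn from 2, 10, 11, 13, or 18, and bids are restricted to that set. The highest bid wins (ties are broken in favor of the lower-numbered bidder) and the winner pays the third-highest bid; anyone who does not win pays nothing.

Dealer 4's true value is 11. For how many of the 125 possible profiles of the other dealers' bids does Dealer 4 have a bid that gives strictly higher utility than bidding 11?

24

Others bid (2, 2, 11): truth gives 0; bid 13 gives 9 > 0. Violating.
Others bid (2, 2, 13): truth gives 0; bid 18 gives 9 > 0. Violating.
Others bid (2, 10, 11): truth gives 0; bid 13 gives 1 > 0. Violating.
Others bid (2, 10, 13): truth gives 0; bid 18 gives 1 > 0. Violating.
Others bid (2, 2, 2): truth gives 9; no alternative beats it.
Others bid (2, 2, 10): truth gives 9; no alternative beats it.
(Checking all 125 profiles: 24 have a profitable deviation, 101 do not.)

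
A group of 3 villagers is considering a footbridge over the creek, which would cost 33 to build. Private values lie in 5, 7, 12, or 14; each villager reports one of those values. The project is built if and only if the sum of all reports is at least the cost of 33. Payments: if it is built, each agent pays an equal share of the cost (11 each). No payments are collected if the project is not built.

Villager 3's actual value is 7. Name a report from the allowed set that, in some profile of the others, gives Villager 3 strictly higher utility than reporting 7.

Suppose Villager 1 reports 12 and Villager 2 reports 14.
Report 7: project built, pays 11, utility 7 - 11 = -4.
Report 5: project not built, utility 0.
So reporting 5 beats truth here (0 > -4).

5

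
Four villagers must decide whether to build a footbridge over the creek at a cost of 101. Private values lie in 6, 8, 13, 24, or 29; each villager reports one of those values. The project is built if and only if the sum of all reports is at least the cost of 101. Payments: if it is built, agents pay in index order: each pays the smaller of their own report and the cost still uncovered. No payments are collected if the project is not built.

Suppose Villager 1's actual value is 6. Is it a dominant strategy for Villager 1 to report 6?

Yes

Check each profile of the others' reports and compare truth against every alternative report.
Others report (6, 6, 6): truth gives 0, best alternative gives 0.
Others report (6, 6, 8): truth gives 0, best alternative gives 0.
Others report (6, 6, 13): truth gives 0, best alternative gives 0.
Others report (6, 6, 24): truth gives 0, best alternative gives 0.
Others report (6, 6, 29): truth gives 0, best alternative gives 0.
Others report (6, 8, 6): truth gives 0, best alternative gives 0.
(Remaining 119 profiles checked similarly; truth is weakly best in each.)
In every case the truthful report is at least as good as any alternative, so it is a dominant strategy.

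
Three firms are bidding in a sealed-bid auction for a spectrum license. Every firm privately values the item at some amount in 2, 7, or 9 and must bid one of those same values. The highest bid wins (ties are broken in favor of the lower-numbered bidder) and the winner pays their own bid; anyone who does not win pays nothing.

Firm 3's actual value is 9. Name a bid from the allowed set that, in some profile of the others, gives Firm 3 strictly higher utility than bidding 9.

7

Suppose Firm 1 bids 2 and Firm 2 bids 2.
Bid 9: wins, pays 9, utility 9 - 9 = 0.
Bid 7: wins, pays 7, utility 9 - 7 = 2.
So bidding 7 beats truth here (2 > 0).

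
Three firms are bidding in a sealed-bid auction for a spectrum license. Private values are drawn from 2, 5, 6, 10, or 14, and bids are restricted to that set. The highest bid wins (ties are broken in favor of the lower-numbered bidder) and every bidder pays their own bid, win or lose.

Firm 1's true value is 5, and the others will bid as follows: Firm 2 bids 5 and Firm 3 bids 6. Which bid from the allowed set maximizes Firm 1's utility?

6

Bid 2: loses but pays 2, utility -2.
Bid 5: loses but pays 5, utility -5.
Bid 6: wins, pays 6, utility 5 - 6 = -1.
Bid 10: wins, pays 10, utility 5 - 10 = -5.
Bid 14: wins, pays 14, utility 5 - 14 = -9.
The best choice is 6 with utility -1.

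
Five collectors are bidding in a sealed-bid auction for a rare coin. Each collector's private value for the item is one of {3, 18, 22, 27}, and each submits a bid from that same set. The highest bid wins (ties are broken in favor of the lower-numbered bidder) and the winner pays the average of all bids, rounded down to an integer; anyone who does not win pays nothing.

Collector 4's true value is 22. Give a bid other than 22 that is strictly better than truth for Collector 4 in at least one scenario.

27

Suppose Collector 1 bids 3, Collector 2 bids 3, Collector 3 bids 3 and Collector 5 bids 27.
Bid 22: loses, pays 0, utility 0.
Bid 27: wins, pays 12, utility 22 - 12 = 10.
So bidding 27 beats truth here (10 > 0).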